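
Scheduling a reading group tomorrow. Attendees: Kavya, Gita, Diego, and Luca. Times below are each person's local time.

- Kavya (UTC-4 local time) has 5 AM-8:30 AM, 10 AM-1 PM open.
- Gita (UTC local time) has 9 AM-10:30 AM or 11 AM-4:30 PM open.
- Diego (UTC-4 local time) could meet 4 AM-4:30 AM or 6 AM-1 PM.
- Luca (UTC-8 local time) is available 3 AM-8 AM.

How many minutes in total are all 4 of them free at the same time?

Kavya in UTC: 09:00-12:30, 14:00-17:00 (add 4h to convert from UTC-4).
Gita in UTC: 09:00-10:30, 11:00-16:30.
Diego in UTC: 08:00-08:30, 10:00-17:00 (add 4h to convert from UTC-4).
Luca in UTC: 11:00-16:00 (add 8h to convert from UTC-8).
Kavya ∩ Gita: 09:00-10:30, 11:00-12:30, 14:00-16:30.
Kavya ∩ Gita ∩ Diego: 10:00-10:30, 11:00-12:30, 14:00-16:30.
Kavya ∩ Gita ∩ Diego ∩ Luca: 11:00-12:30, 14:00-16:00.
Those are the intersection windows.
Summing the common windows: 90 + 120 = 210 minutes.

210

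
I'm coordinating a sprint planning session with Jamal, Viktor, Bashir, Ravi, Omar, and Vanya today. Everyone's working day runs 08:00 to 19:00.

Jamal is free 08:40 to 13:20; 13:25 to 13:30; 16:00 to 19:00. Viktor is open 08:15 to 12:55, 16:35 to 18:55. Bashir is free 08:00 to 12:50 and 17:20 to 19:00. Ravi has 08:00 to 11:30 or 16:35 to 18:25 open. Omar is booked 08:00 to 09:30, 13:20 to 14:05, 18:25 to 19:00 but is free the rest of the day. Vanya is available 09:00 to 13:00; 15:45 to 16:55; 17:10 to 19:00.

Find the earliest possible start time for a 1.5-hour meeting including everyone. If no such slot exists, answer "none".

09:30

Jamal free: 08:40-13:20, 13:25-13:30, 16:00-19:00.
Viktor free: 08:15-12:55, 16:35-18:55.
Bashir free: 08:00-12:50, 17:20-19:00.
Ravi free: 08:00-11:30, 16:35-18:25.
Omar free: 09:30-13:20, 14:05-18:25 (invert busy blocks within the working day).
Vanya free: 09:00-13:00, 15:45-16:55, 17:10-19:00.
Jamal ∩ Viktor: 08:40-12:55, 16:35-18:55.
Jamal ∩ Viktor ∩ Bashir: 08:40-12:50, 17:20-18:55.
Jamal ∩ Viktor ∩ Bashir ∩ Ravi: 08:40-11:30, 17:20-18:25.
Jamal ∩ Viktor ∩ Bashir ∩ Ravi ∩ Omar: 09:30-11:30, 17:20-18:25.
Jamal ∩ Viktor ∩ Bashir ∩ Ravi ∩ Omar ∩ Vanya: 09:30-11:30, 17:20-18:25.
The first common window of at least 90 minutes is 09:30-11:30, so the earliest start is 09:30.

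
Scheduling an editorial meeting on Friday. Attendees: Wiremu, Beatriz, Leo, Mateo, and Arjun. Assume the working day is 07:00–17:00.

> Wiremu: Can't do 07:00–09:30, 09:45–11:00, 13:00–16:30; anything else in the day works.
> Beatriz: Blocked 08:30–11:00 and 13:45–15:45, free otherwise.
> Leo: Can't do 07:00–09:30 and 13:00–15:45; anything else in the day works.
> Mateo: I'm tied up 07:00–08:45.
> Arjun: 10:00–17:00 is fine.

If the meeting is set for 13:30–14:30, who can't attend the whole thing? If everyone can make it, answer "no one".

Wiremu free: 09:30-09:45, 11:00-13:00, 16:30-17:00 (invert busy blocks within the working day).
Beatriz free: 07:00-08:30, 11:00-13:45, 15:45-17:00 (invert busy blocks within the working day).
Leo free: 09:30-13:00, 15:45-17:00 (invert busy blocks within the working day).
Mateo free: 08:45-17:00 (invert busy blocks within the working day).
Arjun free: 10:00-17:00.
Wiremu: not fully free for 13:30-14:30. Beatriz: not fully free for 13:30-14:30. Leo: not fully free for 13:30-14:30. Mateo: free for 13:30-14:30. Arjun: free for 13:30-14:30.

Beatriz, Leo, Wiremu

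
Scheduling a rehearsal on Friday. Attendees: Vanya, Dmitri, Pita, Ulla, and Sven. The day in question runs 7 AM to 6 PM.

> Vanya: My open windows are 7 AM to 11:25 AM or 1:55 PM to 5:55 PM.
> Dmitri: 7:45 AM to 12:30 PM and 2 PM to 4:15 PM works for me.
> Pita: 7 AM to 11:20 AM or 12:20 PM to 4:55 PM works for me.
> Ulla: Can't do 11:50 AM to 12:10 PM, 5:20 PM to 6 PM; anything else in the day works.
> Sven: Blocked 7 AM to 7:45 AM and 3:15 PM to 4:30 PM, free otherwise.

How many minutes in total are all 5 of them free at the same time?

Vanya free: 07:00-11:25, 13:55-17:55.
Dmitri free: 07:45-12:30, 14:00-16:15.
Pita free: 07:00-11:20, 12:20-16:55.
Ulla free: 07:00-11:50, 12:10-17:20 (invert busy blocks within the working day).
Sven free: 07:45-15:15, 16:30-18:00 (invert busy blocks within the working day).
Vanya ∩ Dmitri: 07:45-11:25, 14:00-16:15.
Vanya ∩ Dmitri ∩ Pita: 07:45-11:20, 14:00-16:15.
Vanya ∩ Dmitri ∩ Pita ∩ Ulla: 07:45-11:20, 14:00-16:15.
Vanya ∩ Dmitri ∩ Pita ∩ Ulla ∩ Sven: 07:45-11:20, 14:00-15:15.
Summing the common windows: 215 + 75 = 290 minutes.

290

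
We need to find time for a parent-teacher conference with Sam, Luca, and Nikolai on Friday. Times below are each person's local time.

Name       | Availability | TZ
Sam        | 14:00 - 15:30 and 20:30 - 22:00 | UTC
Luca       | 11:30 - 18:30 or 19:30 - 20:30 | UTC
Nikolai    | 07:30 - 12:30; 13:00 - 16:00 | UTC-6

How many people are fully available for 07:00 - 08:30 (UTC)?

0

Sam in UTC: 14:00-15:30, 20:30-22:00.
Luca in UTC: 11:30-18:30, 19:30-20:30.
Nikolai in UTC: 13:30-18:30, 19:00-22:00 (add 6h to convert from UTC-6).
nobody can make the full 07:00-08:30 slot — that's 0.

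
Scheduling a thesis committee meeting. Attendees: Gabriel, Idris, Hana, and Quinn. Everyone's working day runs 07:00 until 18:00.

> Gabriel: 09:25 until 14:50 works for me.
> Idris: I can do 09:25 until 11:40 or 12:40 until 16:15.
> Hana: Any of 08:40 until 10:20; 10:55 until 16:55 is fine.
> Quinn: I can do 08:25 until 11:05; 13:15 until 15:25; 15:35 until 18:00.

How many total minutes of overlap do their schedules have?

Gabriel ∩ Idris: 09:25-11:40, 12:40-14:50.
Gabriel ∩ Idris ∩ Hana: 09:25-10:20, 10:55-11:40, 12:40-14:50.
Gabriel ∩ Idris ∩ Hana ∩ Quinn: 09:25-10:20, 10:55-11:05, 13:15-14:50.
Summing the common windows: 55 + 10 + 95 = 160 minutes.

160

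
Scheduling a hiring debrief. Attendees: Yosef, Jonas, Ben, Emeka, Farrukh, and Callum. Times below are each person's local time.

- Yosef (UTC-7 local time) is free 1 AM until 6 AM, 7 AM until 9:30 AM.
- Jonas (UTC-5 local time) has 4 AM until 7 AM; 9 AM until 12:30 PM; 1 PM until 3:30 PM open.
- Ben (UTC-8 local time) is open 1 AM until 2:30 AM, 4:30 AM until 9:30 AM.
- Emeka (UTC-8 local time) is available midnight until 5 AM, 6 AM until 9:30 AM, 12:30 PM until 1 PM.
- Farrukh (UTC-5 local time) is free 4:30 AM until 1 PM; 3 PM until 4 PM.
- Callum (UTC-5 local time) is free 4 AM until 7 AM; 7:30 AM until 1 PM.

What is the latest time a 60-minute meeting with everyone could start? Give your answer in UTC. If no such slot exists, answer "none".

15:30

Yosef in UTC: 08:00-13:00, 14:00-16:30 (add 7h to convert from UTC-7).
Jonas in UTC: 09:00-12:00, 14:00-17:30, 18:00-20:30 (add 5h to convert from UTC-5).
Ben in UTC: 09:00-10:30, 12:30-17:30 (add 8h to convert from UTC-8).
Emeka in UTC: 08:00-13:00, 14:00-17:30, 20:30-21:00 (add 8h to convert from UTC-8).
Farrukh in UTC: 09:30-18:00, 20:00-21:00 (add 5h to convert from UTC-5).
Callum in UTC: 09:00-12:00, 12:30-18:00 (add 5h to convert from UTC-5).
Yosef ∩ Jonas: 09:00-12:00, 14:00-16:30.
Yosef ∩ Jonas ∩ Ben: 09:00-10:30, 14:00-16:30.
Yosef ∩ Jonas ∩ Ben ∩ Emeka: 09:00-10:30, 14:00-16:30.
Yosef ∩ Jonas ∩ Ben ∩ Emeka ∩ Farrukh: 09:30-10:30, 14:00-16:30.
Yosef ∩ Jonas ∩ Ben ∩ Emeka ∩ Farrukh ∩ Callum: 09:30-10:30, 14:00-16:30.
The last common window of at least 60 minutes is 14:00-16:30; a 60-minute meeting can start as late as 15:30 and still end by 16:30.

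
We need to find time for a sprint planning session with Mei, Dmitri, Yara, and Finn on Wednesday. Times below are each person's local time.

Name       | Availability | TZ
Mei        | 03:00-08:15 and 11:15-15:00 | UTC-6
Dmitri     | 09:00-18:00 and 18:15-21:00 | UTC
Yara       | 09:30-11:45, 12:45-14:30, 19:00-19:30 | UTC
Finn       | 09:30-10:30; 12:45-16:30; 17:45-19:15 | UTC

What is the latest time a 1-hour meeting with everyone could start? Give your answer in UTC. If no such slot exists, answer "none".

13:15

Mei in UTC: 09:00-14:15, 17:15-21:00 (add 6h to convert from UTC-6).
Dmitri in UTC: 09:00-18:00, 18:15-21:00.
Yara in UTC: 09:30-11:45, 12:45-14:30, 19:00-19:30.
Finn in UTC: 09:30-10:30, 12:45-16:30, 17:45-19:15.
Mei ∩ Dmitri: 09:00-14:15, 17:15-18:00, 18:15-21:00.
Mei ∩ Dmitri ∩ Yara: 09:30-11:45, 12:45-14:15, 19:00-19:30.
Mei ∩ Dmitri ∩ Yara ∩ Finn: 09:30-10:30, 12:45-14:15, 19:00-19:15.
The last common window of at least 60 minutes is 12:45-14:15; a 60-minute meeting can start as late as 13:15 and still end by 14:15.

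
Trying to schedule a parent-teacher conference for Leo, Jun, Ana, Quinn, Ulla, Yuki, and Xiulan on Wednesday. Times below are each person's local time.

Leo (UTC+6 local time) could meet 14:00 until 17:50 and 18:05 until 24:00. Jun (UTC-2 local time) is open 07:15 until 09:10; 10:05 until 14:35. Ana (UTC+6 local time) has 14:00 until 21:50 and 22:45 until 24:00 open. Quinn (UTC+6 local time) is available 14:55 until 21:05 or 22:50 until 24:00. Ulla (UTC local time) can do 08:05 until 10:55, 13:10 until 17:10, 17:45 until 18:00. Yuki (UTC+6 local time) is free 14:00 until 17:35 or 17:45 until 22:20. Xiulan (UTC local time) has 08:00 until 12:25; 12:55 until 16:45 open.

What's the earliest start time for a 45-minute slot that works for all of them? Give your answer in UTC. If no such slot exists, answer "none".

09:15

Leo in UTC: 08:00-11:50, 12:05-18:00 (subtract 6h to convert from UTC+6).
Jun in UTC: 09:15-11:10, 12:05-16:35 (add 2h to convert from UTC-2).
Ana in UTC: 08:00-15:50, 16:45-18:00 (subtract 6h to convert from UTC+6).
Quinn in UTC: 08:55-15:05, 16:50-18:00 (subtract 6h to convert from UTC+6).
Ulla in UTC: 08:05-10:55, 13:10-17:10, 17:45-18:00.
Yuki in UTC: 08:00-11:35, 11:45-16:20 (subtract 6h to convert from UTC+6).
Xiulan in UTC: 08:00-12:25, 12:55-16:45.
Leo ∩ Jun: 09:15-11:10, 12:05-16:35.
Leo ∩ Jun ∩ Ana: 09:15-11:10, 12:05-15:50.
Leo ∩ Jun ∩ Ana ∩ Quinn: 09:15-11:10, 12:05-15:05.
Leo ∩ Jun ∩ Ana ∩ Quinn ∩ Ulla: 09:15-10:55, 13:10-15:05.
Leo ∩ Jun ∩ Ana ∩ Quinn ∩ Ulla ∩ Yuki: 09:15-10:55, 13:10-15:05.
Leo ∩ Jun ∩ Ana ∩ Quinn ∩ Ulla ∩ Yuki ∩ Xiulan: 09:15-10:55, 13:10-15:05.
The first common window of at least 45 minutes is 09:15-10:55, so the earliest start is 09:15.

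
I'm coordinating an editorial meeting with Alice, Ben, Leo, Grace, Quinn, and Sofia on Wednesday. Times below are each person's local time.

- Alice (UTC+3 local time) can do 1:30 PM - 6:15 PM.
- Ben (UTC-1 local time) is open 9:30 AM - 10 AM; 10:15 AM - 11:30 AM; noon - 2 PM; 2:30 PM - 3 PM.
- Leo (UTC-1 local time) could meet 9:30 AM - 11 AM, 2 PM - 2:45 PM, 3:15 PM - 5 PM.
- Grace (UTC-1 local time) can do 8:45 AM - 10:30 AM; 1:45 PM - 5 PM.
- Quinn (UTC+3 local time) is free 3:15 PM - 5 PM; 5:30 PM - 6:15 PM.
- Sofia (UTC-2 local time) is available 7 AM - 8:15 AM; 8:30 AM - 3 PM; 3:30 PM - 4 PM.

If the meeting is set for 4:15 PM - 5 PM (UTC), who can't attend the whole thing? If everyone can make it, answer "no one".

Alice, Ben, Quinn

Alice in UTC: 10:30-15:15 (subtract 3h to convert from UTC+3).
Ben in UTC: 10:30-11:00, 11:15-12:30, 13:00-15:00, 15:30-16:00 (add 1h to convert from UTC-1).
Leo in UTC: 10:30-12:00, 15:00-15:45, 16:15-18:00 (add 1h to convert from UTC-1).
Grace in UTC: 09:45-11:30, 14:45-18:00 (add 1h to convert from UTC-1).
Quinn in UTC: 12:15-14:00, 14:30-15:15 (subtract 3h to convert from UTC+3).
Sofia in UTC: 09:00-10:15, 10:30-17:00, 17:30-18:00 (add 2h to convert from UTC-2).
Alice: not fully free for 16:15-17:00. Ben: not fully free for 16:15-17:00. Leo: free for 16:15-17:00. Grace: free for 16:15-17:00. Quinn: not fully free for 16:15-17:00. Sofia: free for 16:15-17:00.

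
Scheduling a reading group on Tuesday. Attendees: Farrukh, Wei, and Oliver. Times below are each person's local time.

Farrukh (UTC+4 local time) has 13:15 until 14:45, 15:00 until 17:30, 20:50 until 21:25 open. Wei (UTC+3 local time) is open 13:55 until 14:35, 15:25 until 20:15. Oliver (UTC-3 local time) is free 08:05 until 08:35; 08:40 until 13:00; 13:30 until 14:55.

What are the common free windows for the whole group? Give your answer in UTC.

11:05-11:35, 12:25-13:30, 16:50-17:15

Farrukh in UTC: 09:15-10:45, 11:00-13:30, 16:50-17:25 (subtract 4h to convert from UTC+4).
Wei in UTC: 10:55-11:35, 12:25-17:15 (subtract 3h to convert from UTC+3).
Oliver in UTC: 11:05-11:35, 11:40-16:00, 16:30-17:55 (add 3h to convert from UTC-3).
Farrukh ∩ Wei: 11:00-11:35, 12:25-13:30, 16:50-17:15.
Farrukh ∩ Wei ∩ Oliver: 11:05-11:35, 12:25-13:30, 16:50-17:15.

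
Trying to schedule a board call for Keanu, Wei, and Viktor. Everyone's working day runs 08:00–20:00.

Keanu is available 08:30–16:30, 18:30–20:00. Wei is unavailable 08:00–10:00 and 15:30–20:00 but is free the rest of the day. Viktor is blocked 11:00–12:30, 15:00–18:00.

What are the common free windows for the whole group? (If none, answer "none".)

Keanu free: 08:30-16:30, 18:30-20:00.
Wei free: 10:00-15:30 (invert busy blocks within the working day).
Viktor free: 08:00-11:00, 12:30-15:00, 18:00-20:00 (invert busy blocks within the working day).
Keanu ∩ Wei: 10:00-15:30.
Keanu ∩ Wei ∩ Viktor: 10:00-11:00, 12:30-15:00.

10:00-11:00, 12:30-15:00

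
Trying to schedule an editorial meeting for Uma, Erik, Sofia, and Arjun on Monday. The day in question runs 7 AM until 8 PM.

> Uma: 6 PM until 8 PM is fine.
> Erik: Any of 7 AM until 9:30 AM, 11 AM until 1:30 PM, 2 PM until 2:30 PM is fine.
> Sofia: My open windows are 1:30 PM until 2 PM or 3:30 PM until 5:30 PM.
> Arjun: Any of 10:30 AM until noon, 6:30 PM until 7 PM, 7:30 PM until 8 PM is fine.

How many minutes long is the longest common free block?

0

Uma ∩ Erik: ∅.
Uma ∩ Erik ∩ Sofia: ∅.
Uma ∩ Erik ∩ Sofia ∩ Arjun: ∅.
There is no time when everyone is free.
No common window exists, so the longest block is 0 minutes.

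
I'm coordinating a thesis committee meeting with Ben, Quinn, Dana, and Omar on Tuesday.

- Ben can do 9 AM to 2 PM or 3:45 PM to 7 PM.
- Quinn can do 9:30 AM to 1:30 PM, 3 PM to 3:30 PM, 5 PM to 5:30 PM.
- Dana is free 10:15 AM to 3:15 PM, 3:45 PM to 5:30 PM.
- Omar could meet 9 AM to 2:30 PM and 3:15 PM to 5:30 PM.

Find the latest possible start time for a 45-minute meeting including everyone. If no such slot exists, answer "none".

12:45

Ben ∩ Quinn: 09:30-13:30, 17:00-17:30.
Ben ∩ Quinn ∩ Dana: 10:15-13:30, 17:00-17:30.
Ben ∩ Quinn ∩ Dana ∩ Omar: 10:15-13:30, 17:00-17:30.
The last common window of at least 45 minutes is 10:15-13:30; a 45-minute meeting can start as late as 12:45 and still end by 13:30.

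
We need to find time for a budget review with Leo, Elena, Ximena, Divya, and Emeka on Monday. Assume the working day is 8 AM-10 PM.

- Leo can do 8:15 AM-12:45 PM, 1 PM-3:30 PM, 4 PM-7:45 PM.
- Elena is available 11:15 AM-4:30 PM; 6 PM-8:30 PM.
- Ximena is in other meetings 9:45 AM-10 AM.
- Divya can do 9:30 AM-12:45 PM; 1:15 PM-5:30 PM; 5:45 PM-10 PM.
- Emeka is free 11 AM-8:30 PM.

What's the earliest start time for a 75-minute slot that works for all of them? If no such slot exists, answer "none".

Leo free: 08:15-12:45, 13:00-15:30, 16:00-19:45.
Elena free: 11:15-16:30, 18:00-20:30.
Ximena free: 08:00-09:45, 10:00-22:00 (invert busy blocks within the working day).
Divya free: 09:30-12:45, 13:15-17:30, 17:45-22:00.
Emeka free: 11:00-20:30.
Leo ∩ Elena: 11:15-12:45, 13:00-15:30, 16:00-16:30, 18:00-19:45.
Leo ∩ Elena ∩ Ximena: 11:15-12:45, 13:00-15:30, 16:00-16:30, 18:00-19:45.
Leo ∩ Elena ∩ Ximena ∩ Divya: 11:15-12:45, 13:15-15:30, 16:00-16:30, 18:00-19:45.
Leo ∩ Elena ∩ Ximena ∩ Divya ∩ Emeka: 11:15-12:45, 13:15-15:30, 16:00-16:30, 18:00-19:45.
So the common availability across everyone is 11:15-12:45, 13:15-15:30, 16:00-16:30, 18:00-19:45.
The first common window of at least 75 minutes is 11:15-12:45, so the earliest start is 11:15.

11:15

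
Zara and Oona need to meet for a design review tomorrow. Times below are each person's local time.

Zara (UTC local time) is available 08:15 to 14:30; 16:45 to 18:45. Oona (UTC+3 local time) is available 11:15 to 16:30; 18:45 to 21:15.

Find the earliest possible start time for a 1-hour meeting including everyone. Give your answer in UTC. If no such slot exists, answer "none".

08:15

Zara in UTC: 08:15-14:30, 16:45-18:45.
Oona in UTC: 08:15-13:30, 15:45-18:15 (subtract 3h to convert from UTC+3).
Zara ∩ Oona: 08:15-13:30, 16:45-18:15.
The first common window of at least 60 minutes is 08:15-13:30, so the earliest start is 08:15.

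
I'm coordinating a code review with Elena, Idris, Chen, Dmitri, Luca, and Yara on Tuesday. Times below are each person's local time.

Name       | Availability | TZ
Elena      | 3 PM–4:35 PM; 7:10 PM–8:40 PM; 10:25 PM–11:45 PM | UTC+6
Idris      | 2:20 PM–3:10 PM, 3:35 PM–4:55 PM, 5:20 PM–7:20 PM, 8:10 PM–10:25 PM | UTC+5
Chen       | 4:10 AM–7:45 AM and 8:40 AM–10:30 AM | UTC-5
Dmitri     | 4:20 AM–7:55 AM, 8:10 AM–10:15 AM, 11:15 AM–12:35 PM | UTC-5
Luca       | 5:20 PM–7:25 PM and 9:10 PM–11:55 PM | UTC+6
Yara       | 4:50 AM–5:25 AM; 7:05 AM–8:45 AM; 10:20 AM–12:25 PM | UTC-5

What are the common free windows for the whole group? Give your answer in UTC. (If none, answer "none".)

Elena in UTC: 09:00-10:35, 13:10-14:40, 16:25-17:45 (subtract 6h to convert from UTC+6).
Idris in UTC: 09:20-10:10, 10:35-11:55, 12:20-14:20, 15:10-17:25 (subtract 5h to convert from UTC+5).
Chen in UTC: 09:10-12:45, 13:40-15:30 (add 5h to convert from UTC-5).
Dmitri in UTC: 09:20-12:55, 13:10-15:15, 16:15-17:35 (add 5h to convert from UTC-5).
Luca in UTC: 11:20-13:25, 15:10-17:55 (subtract 6h to convert from UTC+6).
Yara in UTC: 09:50-10:25, 12:05-13:45, 15:20-17:25 (add 5h to convert from UTC-5).
Elena ∩ Idris: 09:20-10:10, 13:10-14:20, 16:25-17:25.
Elena ∩ Idris ∩ Chen: 09:20-10:10, 13:40-14:20.
Elena ∩ Idris ∩ Chen ∩ Dmitri: 09:20-10:10, 13:40-14:20.
Elena ∩ Idris ∩ Chen ∩ Dmitri ∩ Luca: ∅.
Elena ∩ Idris ∩ Chen ∩ Dmitri ∩ Luca ∩ Yara: ∅.
There is no time when everyone is free.

none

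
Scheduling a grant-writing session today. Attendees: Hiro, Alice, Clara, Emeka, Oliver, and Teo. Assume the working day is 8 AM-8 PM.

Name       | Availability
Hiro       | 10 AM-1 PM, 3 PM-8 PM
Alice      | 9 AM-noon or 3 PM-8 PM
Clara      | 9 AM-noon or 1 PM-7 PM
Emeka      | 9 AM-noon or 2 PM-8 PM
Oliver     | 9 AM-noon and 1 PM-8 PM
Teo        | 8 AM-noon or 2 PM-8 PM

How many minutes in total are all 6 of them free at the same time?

Hiro ∩ Alice: 10:00-12:00, 15:00-20:00.
Hiro ∩ Alice ∩ Clara: 10:00-12:00, 15:00-19:00.
Hiro ∩ Alice ∩ Clara ∩ Emeka: 10:00-12:00, 15:00-19:00.
Hiro ∩ Alice ∩ Clara ∩ Emeka ∩ Oliver: 10:00-12:00, 15:00-19:00.
Hiro ∩ Alice ∩ Clara ∩ Emeka ∩ Oliver ∩ Teo: 10:00-12:00, 15:00-19:00.
Summing the common windows: 120 + 240 = 360 minutes.

360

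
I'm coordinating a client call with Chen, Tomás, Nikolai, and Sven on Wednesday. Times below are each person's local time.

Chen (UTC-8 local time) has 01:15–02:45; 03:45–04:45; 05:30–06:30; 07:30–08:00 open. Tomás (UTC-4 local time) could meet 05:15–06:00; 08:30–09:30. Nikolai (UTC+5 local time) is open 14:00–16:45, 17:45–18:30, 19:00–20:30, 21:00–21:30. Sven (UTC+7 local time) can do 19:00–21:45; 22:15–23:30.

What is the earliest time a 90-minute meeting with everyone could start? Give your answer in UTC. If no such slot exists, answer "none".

none

Chen in UTC: 09:15-10:45, 11:45-12:45, 13:30-14:30, 15:30-16:00 (add 8h to convert from UTC-8).
Tomás in UTC: 09:15-10:00, 12:30-13:30 (add 4h to convert from UTC-4).
Nikolai in UTC: 09:00-11:45, 12:45-13:30, 14:00-15:30, 16:00-16:30 (subtract 5h to convert from UTC+5).
Sven in UTC: 12:00-14:45, 15:15-16:30 (subtract 7h to convert from UTC+7).
Chen ∩ Tomás: 09:15-10:00, 12:30-12:45.
Chen ∩ Tomás ∩ Nikolai: 09:15-10:00.
Chen ∩ Tomás ∩ Nikolai ∩ Sven: ∅.
There is no time when everyone is free.
No common window is at least 90 minutes long.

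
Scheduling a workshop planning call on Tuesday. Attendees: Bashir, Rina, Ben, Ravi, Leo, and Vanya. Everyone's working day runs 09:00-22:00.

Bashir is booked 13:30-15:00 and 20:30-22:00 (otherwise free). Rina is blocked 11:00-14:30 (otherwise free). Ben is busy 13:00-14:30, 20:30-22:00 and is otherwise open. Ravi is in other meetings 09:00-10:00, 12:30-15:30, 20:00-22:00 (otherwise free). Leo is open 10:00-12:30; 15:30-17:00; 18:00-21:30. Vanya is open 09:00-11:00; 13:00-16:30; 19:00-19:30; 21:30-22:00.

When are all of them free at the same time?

10:00-11:00, 15:30-16:30, 19:00-19:30

Bashir free: 09:00-13:30, 15:00-20:30 (invert busy blocks within the working day).
Rina free: 09:00-11:00, 14:30-22:00 (invert busy blocks within the working day).
Ben free: 09:00-13:00, 14:30-20:30 (invert busy blocks within the working day).
Ravi free: 10:00-12:30, 15:30-20:00 (invert busy blocks within the working day).
Leo free: 10:00-12:30, 15:30-17:00, 18:00-21:30.
Vanya free: 09:00-11:00, 13:00-16:30, 19:00-19:30, 21:30-22:00.
Bashir ∩ Rina: 09:00-11:00, 15:00-20:30.
Bashir ∩ Rina ∩ Ben: 09:00-11:00, 15:00-20:30.
Bashir ∩ Rina ∩ Ben ∩ Ravi: 10:00-11:00, 15:30-20:00.
Bashir ∩ Rina ∩ Ben ∩ Ravi ∩ Leo: 10:00-11:00, 15:30-17:00, 18:00-20:00.
Bashir ∩ Rina ∩ Ben ∩ Ravi ∩ Leo ∩ Vanya: 10:00-11:00, 15:30-16:30, 19:00-19:30.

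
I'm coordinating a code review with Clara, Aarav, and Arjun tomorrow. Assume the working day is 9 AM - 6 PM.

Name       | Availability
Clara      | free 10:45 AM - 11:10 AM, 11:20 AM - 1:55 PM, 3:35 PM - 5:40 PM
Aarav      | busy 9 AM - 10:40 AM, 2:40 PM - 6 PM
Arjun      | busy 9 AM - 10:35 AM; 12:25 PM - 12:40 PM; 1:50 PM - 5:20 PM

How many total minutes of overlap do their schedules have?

Clara free: 10:45-11:10, 11:20-13:55, 15:35-17:40.
Aarav free: 10:40-14:40 (invert busy blocks within the working day).
Arjun free: 10:35-12:25, 12:40-13:50, 17:20-18:00 (invert busy blocks within the working day).
Clara ∩ Aarav: 10:45-11:10, 11:20-13:55.
Clara ∩ Aarav ∩ Arjun: 10:45-11:10, 11:20-12:25, 12:40-13:50.
So the common availability across everyone is 10:45-11:10, 11:20-12:25, 12:40-13:50.
Summing the common windows: 25 + 65 + 70 = 160 minutes.

160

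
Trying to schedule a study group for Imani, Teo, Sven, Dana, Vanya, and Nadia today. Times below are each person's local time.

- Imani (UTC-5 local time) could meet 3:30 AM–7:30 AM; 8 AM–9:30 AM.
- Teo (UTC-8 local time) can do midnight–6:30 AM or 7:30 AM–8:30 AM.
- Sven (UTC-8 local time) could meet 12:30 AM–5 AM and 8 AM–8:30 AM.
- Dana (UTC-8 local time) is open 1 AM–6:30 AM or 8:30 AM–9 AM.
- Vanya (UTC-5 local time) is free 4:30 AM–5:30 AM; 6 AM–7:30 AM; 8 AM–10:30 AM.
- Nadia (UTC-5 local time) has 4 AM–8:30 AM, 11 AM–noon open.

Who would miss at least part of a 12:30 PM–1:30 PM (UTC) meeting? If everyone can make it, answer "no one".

Imani in UTC: 08:30-12:30, 13:00-14:30 (add 5h to convert from UTC-5).
Teo in UTC: 08:00-14:30, 15:30-16:30 (add 8h to convert from UTC-8).
Sven in UTC: 08:30-13:00, 16:00-16:30 (add 8h to convert from UTC-8).
Dana in UTC: 09:00-14:30, 16:30-17:00 (add 8h to convert from UTC-8).
Vanya in UTC: 09:30-10:30, 11:00-12:30, 13:00-15:30 (add 5h to convert from UTC-5).
Nadia in UTC: 09:00-13:30, 16:00-17:00 (add 5h to convert from UTC-5).
Imani: not fully free for 12:30-13:30. Teo: free for 12:30-13:30. Sven: not fully free for 12:30-13:30. Dana: free for 12:30-13:30. Vanya: not fully free for 12:30-13:30. Nadia: free for 12:30-13:30.

Imani, Sven, Vanya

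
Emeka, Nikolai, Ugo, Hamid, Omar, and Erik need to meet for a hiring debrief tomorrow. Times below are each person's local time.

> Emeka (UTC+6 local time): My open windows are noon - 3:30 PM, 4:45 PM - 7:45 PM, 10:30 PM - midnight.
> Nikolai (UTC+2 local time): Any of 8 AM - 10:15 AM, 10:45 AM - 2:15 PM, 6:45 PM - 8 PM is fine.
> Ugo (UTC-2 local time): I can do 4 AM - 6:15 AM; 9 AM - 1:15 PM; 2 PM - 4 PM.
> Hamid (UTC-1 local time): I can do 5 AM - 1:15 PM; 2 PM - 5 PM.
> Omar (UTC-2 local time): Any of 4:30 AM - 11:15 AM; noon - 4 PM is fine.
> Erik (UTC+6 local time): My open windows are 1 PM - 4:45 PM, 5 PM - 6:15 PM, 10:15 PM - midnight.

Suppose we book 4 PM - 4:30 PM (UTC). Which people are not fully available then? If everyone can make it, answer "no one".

Emeka, Erik, Nikolai

Emeka in UTC: 06:00-09:30, 10:45-13:45, 16:30-18:00 (subtract 6h to convert from UTC+6).
Nikolai in UTC: 06:00-08:15, 08:45-12:15, 16:45-18:00 (subtract 2h to convert from UTC+2).
Ugo in UTC: 06:00-08:15, 11:00-15:15, 16:00-18:00 (add 2h to convert from UTC-2).
Hamid in UTC: 06:00-14:15, 15:00-18:00 (add 1h to convert from UTC-1).
Omar in UTC: 06:30-13:15, 14:00-18:00 (add 2h to convert from UTC-2).
Erik in UTC: 07:00-10:45, 11:00-12:15, 16:15-18:00 (subtract 6h to convert from UTC+6).
Emeka: not fully free for 16:00-16:30. Nikolai: not fully free for 16:00-16:30. Ugo: free for 16:00-16:30. Hamid: free for 16:00-16:30. Omar: free for 16:00-16:30. Erik: not fully free for 16:00-16:30.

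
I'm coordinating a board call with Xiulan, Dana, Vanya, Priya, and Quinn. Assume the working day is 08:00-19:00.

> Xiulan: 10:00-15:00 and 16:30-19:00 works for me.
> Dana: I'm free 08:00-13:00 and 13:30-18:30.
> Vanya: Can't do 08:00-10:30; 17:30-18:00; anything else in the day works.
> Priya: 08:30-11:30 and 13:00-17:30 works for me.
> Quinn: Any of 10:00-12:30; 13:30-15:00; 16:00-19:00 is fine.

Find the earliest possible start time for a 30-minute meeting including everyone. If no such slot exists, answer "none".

10:30

Xiulan free: 10:00-15:00, 16:30-19:00.
Dana free: 08:00-13:00, 13:30-18:30.
Vanya free: 10:30-17:30, 18:00-19:00 (invert busy blocks within the working day).
Priya free: 08:30-11:30, 13:00-17:30.
Quinn free: 10:00-12:30, 13:30-15:00, 16:00-19:00.
Xiulan ∩ Dana: 10:00-13:00, 13:30-15:00, 16:30-18:30.
Xiulan ∩ Dana ∩ Vanya: 10:30-13:00, 13:30-15:00, 16:30-17:30, 18:00-18:30.
Xiulan ∩ Dana ∩ Vanya ∩ Priya: 10:30-11:30, 13:30-15:00, 16:30-17:30.
Xiulan ∩ Dana ∩ Vanya ∩ Priya ∩ Quinn: 10:30-11:30, 13:30-15:00, 16:30-17:30.
The first common window of at least 30 minutes is 10:30-11:30, so the earliest start is 10:30.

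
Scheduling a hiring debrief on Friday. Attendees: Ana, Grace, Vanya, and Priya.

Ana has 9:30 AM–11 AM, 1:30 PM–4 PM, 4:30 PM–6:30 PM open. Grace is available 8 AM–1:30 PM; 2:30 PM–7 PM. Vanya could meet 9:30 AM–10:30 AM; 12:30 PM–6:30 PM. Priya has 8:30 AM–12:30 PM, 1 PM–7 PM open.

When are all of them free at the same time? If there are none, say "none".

Ana ∩ Grace: 09:30-11:00, 14:30-16:00, 16:30-18:30.
Ana ∩ Grace ∩ Vanya: 09:30-10:30, 14:30-16:00, 16:30-18:30.
Ana ∩ Grace ∩ Vanya ∩ Priya: 09:30-10:30, 14:30-16:00, 16:30-18:30.

09:30-10:30, 14:30-16:00, 16:30-18:30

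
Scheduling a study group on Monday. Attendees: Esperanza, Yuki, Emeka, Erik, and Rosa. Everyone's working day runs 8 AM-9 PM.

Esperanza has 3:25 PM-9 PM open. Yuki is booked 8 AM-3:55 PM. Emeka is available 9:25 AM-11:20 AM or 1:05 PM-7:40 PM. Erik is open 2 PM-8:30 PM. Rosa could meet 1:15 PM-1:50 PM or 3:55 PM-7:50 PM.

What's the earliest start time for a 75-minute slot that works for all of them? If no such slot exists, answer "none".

15:55

Esperanza free: 15:25-21:00.
Yuki free: 15:55-21:00 (invert busy blocks within the working day).
Emeka free: 09:25-11:20, 13:05-19:40.
Erik free: 14:00-20:30.
Rosa free: 13:15-13:50, 15:55-19:50.
Esperanza ∩ Yuki: 15:55-21:00.
Esperanza ∩ Yuki ∩ Emeka: 15:55-19:40.
Esperanza ∩ Yuki ∩ Emeka ∩ Erik: 15:55-19:40.
Esperanza ∩ Yuki ∩ Emeka ∩ Erik ∩ Rosa: 15:55-19:40.
The first common window of at least 75 minutes is 15:55-19:40, so the earliest start is 15:55.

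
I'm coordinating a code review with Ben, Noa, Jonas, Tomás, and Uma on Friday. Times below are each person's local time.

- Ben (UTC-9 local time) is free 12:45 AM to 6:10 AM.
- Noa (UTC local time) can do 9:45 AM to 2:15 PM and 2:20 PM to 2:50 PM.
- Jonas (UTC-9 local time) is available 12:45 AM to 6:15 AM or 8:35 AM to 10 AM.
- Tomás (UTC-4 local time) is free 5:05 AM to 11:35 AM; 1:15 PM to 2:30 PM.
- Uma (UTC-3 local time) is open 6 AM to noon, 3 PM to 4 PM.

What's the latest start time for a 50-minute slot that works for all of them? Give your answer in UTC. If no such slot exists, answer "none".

13:25

Ben in UTC: 09:45-15:10 (add 9h to convert from UTC-9).
Noa in UTC: 09:45-14:15, 14:20-14:50.
Jonas in UTC: 09:45-15:15, 17:35-19:00 (add 9h to convert from UTC-9).
Tomás in UTC: 09:05-15:35, 17:15-18:30 (add 4h to convert from UTC-4).
Uma in UTC: 09:00-15:00, 18:00-19:00 (add 3h to convert from UTC-3).
Ben ∩ Noa: 09:45-14:15, 14:20-14:50.
Ben ∩ Noa ∩ Jonas: 09:45-14:15, 14:20-14:50.
Ben ∩ Noa ∩ Jonas ∩ Tomás: 09:45-14:15, 14:20-14:50.
Ben ∩ Noa ∩ Jonas ∩ Tomás ∩ Uma: 09:45-14:15, 14:20-14:50.
The last common window of at least 50 minutes is 09:45-14:15; a 50-minute meeting can start as late as 13:25 and still end by 14:15.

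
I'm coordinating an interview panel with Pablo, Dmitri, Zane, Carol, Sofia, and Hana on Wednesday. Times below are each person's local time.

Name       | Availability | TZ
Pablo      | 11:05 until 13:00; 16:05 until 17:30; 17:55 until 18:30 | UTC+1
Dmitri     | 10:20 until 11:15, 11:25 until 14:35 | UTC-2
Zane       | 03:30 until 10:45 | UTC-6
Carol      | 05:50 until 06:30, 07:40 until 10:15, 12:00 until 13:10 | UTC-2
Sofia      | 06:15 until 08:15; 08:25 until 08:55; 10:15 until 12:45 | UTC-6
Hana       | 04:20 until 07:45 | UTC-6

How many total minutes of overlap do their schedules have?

Pablo in UTC: 10:05-12:00, 15:05-16:30, 16:55-17:30 (subtract 1h to convert from UTC+1).
Dmitri in UTC: 12:20-13:15, 13:25-16:35 (add 2h to convert from UTC-2).
Zane in UTC: 09:30-16:45 (add 6h to convert from UTC-6).
Carol in UTC: 07:50-08:30, 09:40-12:15, 14:00-15:10 (add 2h to convert from UTC-2).
Sofia in UTC: 12:15-14:15, 14:25-14:55, 16:15-18:45 (add 6h to convert from UTC-6).
Hana in UTC: 10:20-13:45 (add 6h to convert from UTC-6).
Pablo ∩ Dmitri: 15:05-16:30.
Pablo ∩ Dmitri ∩ Zane: 15:05-16:30.
Pablo ∩ Dmitri ∩ Zane ∩ Carol: 15:05-15:10.
Pablo ∩ Dmitri ∩ Zane ∩ Carol ∩ Sofia: ∅.
Pablo ∩ Dmitri ∩ Zane ∩ Carol ∩ Sofia ∩ Hana: ∅.
There is no time when everyone is free.
There is no common window, so the total is 0 minutes.

0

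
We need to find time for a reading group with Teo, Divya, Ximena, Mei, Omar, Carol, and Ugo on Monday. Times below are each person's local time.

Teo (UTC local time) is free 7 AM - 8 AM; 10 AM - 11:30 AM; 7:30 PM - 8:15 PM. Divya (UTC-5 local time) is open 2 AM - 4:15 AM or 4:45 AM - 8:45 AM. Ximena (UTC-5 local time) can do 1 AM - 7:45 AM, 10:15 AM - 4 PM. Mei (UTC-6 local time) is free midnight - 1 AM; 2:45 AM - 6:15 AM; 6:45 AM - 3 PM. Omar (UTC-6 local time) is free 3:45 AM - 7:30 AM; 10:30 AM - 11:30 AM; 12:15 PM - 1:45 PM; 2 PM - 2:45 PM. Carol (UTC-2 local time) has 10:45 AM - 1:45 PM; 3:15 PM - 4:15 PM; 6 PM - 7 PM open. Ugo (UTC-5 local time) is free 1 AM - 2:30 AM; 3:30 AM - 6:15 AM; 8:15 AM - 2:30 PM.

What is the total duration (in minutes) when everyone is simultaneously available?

Teo in UTC: 07:00-08:00, 10:00-11:30, 19:30-20:15.
Divya in UTC: 07:00-09:15, 09:45-13:45 (add 5h to convert from UTC-5).
Ximena in UTC: 06:00-12:45, 15:15-21:00 (add 5h to convert from UTC-5).
Mei in UTC: 06:00-07:00, 08:45-12:15, 12:45-21:00 (add 6h to convert from UTC-6).
Omar in UTC: 09:45-13:30, 16:30-17:30, 18:15-19:45, 20:00-20:45 (add 6h to convert from UTC-6).
Carol in UTC: 12:45-15:45, 17:15-18:15, 20:00-21:00 (add 2h to convert from UTC-2).
Ugo in UTC: 06:00-07:30, 08:30-11:15, 13:15-19:30 (add 5h to convert from UTC-5).
Teo ∩ Divya: 07:00-08:00, 10:00-11:30.
Teo ∩ Divya ∩ Ximena: 07:00-08:00, 10:00-11:30.
Teo ∩ Divya ∩ Ximena ∩ Mei: 10:00-11:30.
Teo ∩ Divya ∩ Ximena ∩ Mei ∩ Omar: 10:00-11:30.
Teo ∩ Divya ∩ Ximena ∩ Mei ∩ Omar ∩ Carol: ∅.
Teo ∩ Divya ∩ Ximena ∩ Mei ∩ Omar ∩ Carol ∩ Ugo: ∅.
There is no time when everyone is free.
There is no common window, so the total is 0 minutes.

0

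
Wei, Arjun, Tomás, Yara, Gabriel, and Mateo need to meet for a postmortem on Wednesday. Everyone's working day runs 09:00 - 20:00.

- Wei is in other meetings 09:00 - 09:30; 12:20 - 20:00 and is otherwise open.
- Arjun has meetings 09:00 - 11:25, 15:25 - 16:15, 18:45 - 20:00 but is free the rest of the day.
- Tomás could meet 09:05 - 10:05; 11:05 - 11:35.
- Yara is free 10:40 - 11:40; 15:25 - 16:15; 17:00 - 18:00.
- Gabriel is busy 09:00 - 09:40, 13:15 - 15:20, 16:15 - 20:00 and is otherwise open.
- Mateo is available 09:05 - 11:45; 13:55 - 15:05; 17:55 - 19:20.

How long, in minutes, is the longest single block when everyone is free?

Wei free: 09:30-12:20 (invert busy blocks within the working day).
Arjun free: 11:25-15:25, 16:15-18:45 (invert busy blocks within the working day).
Tomás free: 09:05-10:05, 11:05-11:35.
Yara free: 10:40-11:40, 15:25-16:15, 17:00-18:00.
Gabriel free: 09:40-13:15, 15:20-16:15 (invert busy blocks within the working day).
Mateo free: 09:05-11:45, 13:55-15:05, 17:55-19:20.
Wei ∩ Arjun: 11:25-12:20.
Wei ∩ Arjun ∩ Tomás: 11:25-11:35.
Wei ∩ Arjun ∩ Tomás ∩ Yara: 11:25-11:35.
Wei ∩ Arjun ∩ Tomás ∩ Yara ∩ Gabriel: 11:25-11:35.
Wei ∩ Arjun ∩ Tomás ∩ Yara ∩ Gabriel ∩ Mateo: 11:25-11:35.
The longest is 11:25-11:35 at 10 minutes.

10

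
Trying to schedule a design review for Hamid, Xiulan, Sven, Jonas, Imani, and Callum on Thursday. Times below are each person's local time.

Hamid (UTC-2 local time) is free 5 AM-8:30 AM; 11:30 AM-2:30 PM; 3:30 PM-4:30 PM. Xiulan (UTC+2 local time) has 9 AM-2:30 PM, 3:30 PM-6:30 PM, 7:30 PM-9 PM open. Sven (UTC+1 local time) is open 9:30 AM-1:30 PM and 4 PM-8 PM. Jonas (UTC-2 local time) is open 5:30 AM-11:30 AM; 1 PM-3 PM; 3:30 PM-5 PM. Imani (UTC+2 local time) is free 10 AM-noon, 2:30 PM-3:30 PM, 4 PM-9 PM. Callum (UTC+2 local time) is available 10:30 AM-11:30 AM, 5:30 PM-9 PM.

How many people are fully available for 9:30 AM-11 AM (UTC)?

3

Hamid in UTC: 07:00-10:30, 13:30-16:30, 17:30-18:30 (add 2h to convert from UTC-2).
Xiulan in UTC: 07:00-12:30, 13:30-16:30, 17:30-19:00 (subtract 2h to convert from UTC+2).
Sven in UTC: 08:30-12:30, 15:00-19:00 (subtract 1h to convert from UTC+1).
Jonas in UTC: 07:30-13:30, 15:00-17:00, 17:30-19:00 (add 2h to convert from UTC-2).
Imani in UTC: 08:00-10:00, 12:30-13:30, 14:00-19:00 (subtract 2h to convert from UTC+2).
Callum in UTC: 08:30-09:30, 15:30-19:00 (subtract 2h to convert from UTC+2).
Xiulan, Sven, and Jonas can make the full 09:30-11:00 slot — that's 3.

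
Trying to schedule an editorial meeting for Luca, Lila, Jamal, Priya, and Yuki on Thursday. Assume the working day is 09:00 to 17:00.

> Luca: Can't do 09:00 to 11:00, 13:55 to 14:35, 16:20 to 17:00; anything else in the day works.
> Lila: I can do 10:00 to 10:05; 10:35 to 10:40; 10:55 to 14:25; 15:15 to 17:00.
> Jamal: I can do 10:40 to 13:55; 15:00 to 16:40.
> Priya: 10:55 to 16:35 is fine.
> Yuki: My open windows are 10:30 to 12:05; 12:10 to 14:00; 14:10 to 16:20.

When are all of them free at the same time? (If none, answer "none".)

11:00-12:05, 12:10-13:55, 15:15-16:20

Luca free: 11:00-13:55, 14:35-16:20 (invert busy blocks within the working day).
Lila free: 10:00-10:05, 10:35-10:40, 10:55-14:25, 15:15-17:00.
Jamal free: 10:40-13:55, 15:00-16:40.
Priya free: 10:55-16:35.
Yuki free: 10:30-12:05, 12:10-14:00, 14:10-16:20.
Luca ∩ Lila: 11:00-13:55, 15:15-16:20.
Luca ∩ Lila ∩ Jamal: 11:00-13:55, 15:15-16:20.
Luca ∩ Lila ∩ Jamal ∩ Priya: 11:00-13:55, 15:15-16:20.
Luca ∩ Lila ∩ Jamal ∩ Priya ∩ Yuki: 11:00-12:05, 12:10-13:55, 15:15-16:20.
So the common availability across everyone is 11:00-12:05, 12:10-13:55, 15:15-16:20.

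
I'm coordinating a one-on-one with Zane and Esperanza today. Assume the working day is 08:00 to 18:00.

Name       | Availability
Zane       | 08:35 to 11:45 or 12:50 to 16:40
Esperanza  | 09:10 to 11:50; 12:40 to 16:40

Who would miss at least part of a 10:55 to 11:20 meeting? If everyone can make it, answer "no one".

no one

Zane: free for 10:55-11:20. Esperanza: free for 10:55-11:20.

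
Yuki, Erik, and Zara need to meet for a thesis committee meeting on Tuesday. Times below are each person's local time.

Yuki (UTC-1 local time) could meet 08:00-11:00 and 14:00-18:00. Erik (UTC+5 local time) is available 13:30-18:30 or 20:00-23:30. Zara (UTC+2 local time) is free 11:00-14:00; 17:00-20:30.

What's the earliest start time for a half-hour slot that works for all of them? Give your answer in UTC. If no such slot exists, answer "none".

Yuki in UTC: 09:00-12:00, 15:00-19:00 (add 1h to convert from UTC-1).
Erik in UTC: 08:30-13:30, 15:00-18:30 (subtract 5h to convert from UTC+5).
Zara in UTC: 09:00-12:00, 15:00-18:30 (subtract 2h to convert from UTC+2).
Yuki ∩ Erik: 09:00-12:00, 15:00-18:30.
Yuki ∩ Erik ∩ Zara: 09:00-12:00, 15:00-18:30.
The first common window of at least 30 minutes is 09:00-12:00, so the earliest start is 09:00.

09:00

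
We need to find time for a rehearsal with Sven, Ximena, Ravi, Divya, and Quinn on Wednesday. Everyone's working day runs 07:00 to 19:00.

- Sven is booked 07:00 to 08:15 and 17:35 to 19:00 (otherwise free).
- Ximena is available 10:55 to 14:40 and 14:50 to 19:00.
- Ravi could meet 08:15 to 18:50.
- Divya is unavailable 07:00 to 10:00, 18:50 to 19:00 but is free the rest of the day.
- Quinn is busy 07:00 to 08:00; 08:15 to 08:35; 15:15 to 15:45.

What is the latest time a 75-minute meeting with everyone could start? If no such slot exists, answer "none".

16:20

Sven free: 08:15-17:35 (invert busy blocks within the working day).
Ximena free: 10:55-14:40, 14:50-19:00.
Ravi free: 08:15-18:50.
Divya free: 10:00-18:50 (invert busy blocks within the working day).
Quinn free: 08:00-08:15, 08:35-15:15, 15:45-19:00 (invert busy blocks within the working day).
Sven ∩ Ximena: 10:55-14:40, 14:50-17:35.
Sven ∩ Ximena ∩ Ravi: 10:55-14:40, 14:50-17:35.
Sven ∩ Ximena ∩ Ravi ∩ Divya: 10:55-14:40, 14:50-17:35.
Sven ∩ Ximena ∩ Ravi ∩ Divya ∩ Quinn: 10:55-14:40, 14:50-15:15, 15:45-17:35.
Those are the intersection windows.
The last common window of at least 75 minutes is 15:45-17:35; a 75-minute meeting can start as late as 16:20 and still end by 17:35.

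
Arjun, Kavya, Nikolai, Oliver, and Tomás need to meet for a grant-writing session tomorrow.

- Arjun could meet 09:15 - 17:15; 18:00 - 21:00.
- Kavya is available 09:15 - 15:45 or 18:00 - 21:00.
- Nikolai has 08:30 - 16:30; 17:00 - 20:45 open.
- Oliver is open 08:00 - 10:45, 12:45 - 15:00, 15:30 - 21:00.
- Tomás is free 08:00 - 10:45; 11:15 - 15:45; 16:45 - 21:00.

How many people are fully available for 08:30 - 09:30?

Nikolai, Oliver, and Tomás can make the full 08:30-09:30 slot — that's 3.

3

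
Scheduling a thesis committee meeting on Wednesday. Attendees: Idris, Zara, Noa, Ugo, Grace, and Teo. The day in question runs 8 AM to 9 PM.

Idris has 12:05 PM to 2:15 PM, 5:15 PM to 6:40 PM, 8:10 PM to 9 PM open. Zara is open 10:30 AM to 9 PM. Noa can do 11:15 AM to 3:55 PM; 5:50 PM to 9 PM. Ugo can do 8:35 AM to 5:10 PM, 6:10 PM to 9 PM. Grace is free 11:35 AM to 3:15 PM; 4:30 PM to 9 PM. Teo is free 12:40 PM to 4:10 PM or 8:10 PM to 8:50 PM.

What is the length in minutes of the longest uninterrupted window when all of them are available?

95

Idris ∩ Zara: 12:05-14:15, 17:15-18:40, 20:10-21:00.
Idris ∩ Zara ∩ Noa: 12:05-14:15, 17:50-18:40, 20:10-21:00.
Idris ∩ Zara ∩ Noa ∩ Ugo: 12:05-14:15, 18:10-18:40, 20:10-21:00.
Idris ∩ Zara ∩ Noa ∩ Ugo ∩ Grace: 12:05-14:15, 18:10-18:40, 20:10-21:00.
Idris ∩ Zara ∩ Noa ∩ Ugo ∩ Grace ∩ Teo: 12:40-14:15, 20:10-20:50.
So the common availability across everyone is 12:40-14:15, 20:10-20:50.
The longest is 12:40-14:15 at 95 minutes.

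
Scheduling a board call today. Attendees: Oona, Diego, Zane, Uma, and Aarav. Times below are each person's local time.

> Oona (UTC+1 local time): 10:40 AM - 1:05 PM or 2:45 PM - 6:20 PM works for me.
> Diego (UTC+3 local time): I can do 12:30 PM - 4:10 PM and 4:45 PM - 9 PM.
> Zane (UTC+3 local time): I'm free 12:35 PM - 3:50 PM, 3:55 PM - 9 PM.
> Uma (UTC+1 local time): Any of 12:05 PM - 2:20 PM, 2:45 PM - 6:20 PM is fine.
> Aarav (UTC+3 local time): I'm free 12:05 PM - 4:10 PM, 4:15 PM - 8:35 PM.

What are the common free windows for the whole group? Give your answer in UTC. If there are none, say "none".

11:05-12:05, 13:45-17:20

Oona in UTC: 09:40-12:05, 13:45-17:20 (subtract 1h to convert from UTC+1).
Diego in UTC: 09:30-13:10, 13:45-18:00 (subtract 3h to convert from UTC+3).
Zane in UTC: 09:35-12:50, 12:55-18:00 (subtract 3h to convert from UTC+3).
Uma in UTC: 11:05-13:20, 13:45-17:20 (subtract 1h to convert from UTC+1).
Aarav in UTC: 09:05-13:10, 13:15-17:35 (subtract 3h to convert from UTC+3).
Oona ∩ Diego: 09:40-12:05, 13:45-17:20.
Oona ∩ Diego ∩ Zane: 09:40-12:05, 13:45-17:20.
Oona ∩ Diego ∩ Zane ∩ Uma: 11:05-12:05, 13:45-17:20.
Oona ∩ Diego ∩ Zane ∩ Uma ∩ Aarav: 11:05-12:05, 13:45-17:20.
So the common availability across everyone is 11:05-12:05, 13:45-17:20.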